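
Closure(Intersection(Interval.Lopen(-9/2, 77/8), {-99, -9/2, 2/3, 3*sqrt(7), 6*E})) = {2/3, 3*sqrt(7)}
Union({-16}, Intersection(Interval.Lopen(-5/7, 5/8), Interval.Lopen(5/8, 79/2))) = {-16}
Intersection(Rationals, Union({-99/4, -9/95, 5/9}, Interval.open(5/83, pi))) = Union({-99/4, -9/95}, Intersection(Interval.open(5/83, pi), Rationals))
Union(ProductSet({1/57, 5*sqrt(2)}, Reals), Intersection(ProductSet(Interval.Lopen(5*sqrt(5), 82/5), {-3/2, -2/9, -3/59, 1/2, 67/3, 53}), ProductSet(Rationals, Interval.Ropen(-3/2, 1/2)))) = Union(ProductSet({1/57, 5*sqrt(2)}, Reals), ProductSet(Intersection(Interval.Lopen(5*sqrt(5), 82/5), Rationals), {-3/2, -2/9, -3/59}))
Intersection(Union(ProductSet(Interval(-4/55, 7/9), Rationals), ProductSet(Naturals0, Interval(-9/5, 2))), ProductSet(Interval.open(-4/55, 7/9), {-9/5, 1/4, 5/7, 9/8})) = ProductSet(Union(Interval.open(-4/55, 7/9), Range(0, 1, 1)), {-9/5, 1/4, 5/7, 9/8})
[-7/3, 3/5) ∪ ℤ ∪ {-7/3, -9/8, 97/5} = ℤ ∪ [-7/3, 3/5) ∪ {97/5}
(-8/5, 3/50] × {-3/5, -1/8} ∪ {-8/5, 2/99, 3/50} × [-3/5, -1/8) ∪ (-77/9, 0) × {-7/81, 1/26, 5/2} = ((-8/5, 3/50] × {-3/5, -1/8}) ∪ ({-8/5, 2/99, 3/50} × [-3/5, -1/8)) ∪ ((-77/9, 0) × {-7/81, 1/26, 5/2})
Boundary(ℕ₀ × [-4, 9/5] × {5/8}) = ℕ₀ × [-4, 9/5] × {5/8}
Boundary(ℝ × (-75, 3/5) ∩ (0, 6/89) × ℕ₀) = [0, 6/89] × {0}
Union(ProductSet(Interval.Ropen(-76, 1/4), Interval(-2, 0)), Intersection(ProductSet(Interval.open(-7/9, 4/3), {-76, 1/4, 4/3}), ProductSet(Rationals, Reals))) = Union(ProductSet(Intersection(Interval.open(-7/9, 4/3), Rationals), {-76, 1/4, 4/3}), ProductSet(Interval.Ropen(-76, 1/4), Interval(-2, 0)))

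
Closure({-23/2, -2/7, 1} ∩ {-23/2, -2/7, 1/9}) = {-23/2, -2/7}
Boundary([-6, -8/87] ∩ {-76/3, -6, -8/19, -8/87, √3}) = {-6, -8/19, -8/87}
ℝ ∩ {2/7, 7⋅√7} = {2/7, 7⋅√7}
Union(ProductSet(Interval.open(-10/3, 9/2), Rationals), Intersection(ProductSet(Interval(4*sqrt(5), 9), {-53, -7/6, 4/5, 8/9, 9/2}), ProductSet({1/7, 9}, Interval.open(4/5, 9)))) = Union(ProductSet({9}, {8/9, 9/2}), ProductSet(Interval.open(-10/3, 9/2), Rationals))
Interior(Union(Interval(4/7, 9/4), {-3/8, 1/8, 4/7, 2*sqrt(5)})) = Interval.open(4/7, 9/4)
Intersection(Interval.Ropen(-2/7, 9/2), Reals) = Interval.Ropen(-2/7, 9/2)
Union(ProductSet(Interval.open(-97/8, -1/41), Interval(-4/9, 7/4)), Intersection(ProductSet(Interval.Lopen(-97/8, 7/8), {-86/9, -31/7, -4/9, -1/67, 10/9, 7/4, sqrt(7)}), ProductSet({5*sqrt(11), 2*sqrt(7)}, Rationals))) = ProductSet(Interval.open(-97/8, -1/41), Interval(-4/9, 7/4))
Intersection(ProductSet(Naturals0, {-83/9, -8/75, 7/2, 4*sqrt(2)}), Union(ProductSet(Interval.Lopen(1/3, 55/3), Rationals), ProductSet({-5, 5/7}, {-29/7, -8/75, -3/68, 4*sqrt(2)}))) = ProductSet(Range(1, 19, 1), {-83/9, -8/75, 7/2})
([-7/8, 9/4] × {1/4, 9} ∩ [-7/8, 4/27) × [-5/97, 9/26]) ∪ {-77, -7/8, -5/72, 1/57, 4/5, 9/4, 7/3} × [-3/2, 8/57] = ([-7/8, 4/27) × {1/4}) ∪ ({-77, -7/8, -5/72, 1/57, 4/5, 9/4, 7/3} × [-3/2, 8/57])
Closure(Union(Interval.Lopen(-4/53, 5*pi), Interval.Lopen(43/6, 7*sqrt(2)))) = Interval(-4/53, 5*pi)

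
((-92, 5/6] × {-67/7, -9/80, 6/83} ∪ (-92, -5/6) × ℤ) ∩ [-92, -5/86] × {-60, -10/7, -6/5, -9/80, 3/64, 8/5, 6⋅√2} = ((-92, -5/6) × {-60}) ∪ ((-92, -5/86] × {-9/80})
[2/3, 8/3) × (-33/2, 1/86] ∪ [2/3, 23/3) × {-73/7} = ([2/3, 23/3) × {-73/7}) ∪ ([2/3, 8/3) × (-33/2, 1/86])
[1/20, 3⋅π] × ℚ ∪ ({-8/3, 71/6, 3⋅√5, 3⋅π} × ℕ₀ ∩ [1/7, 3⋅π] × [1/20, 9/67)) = [1/20, 3⋅π] × ℚ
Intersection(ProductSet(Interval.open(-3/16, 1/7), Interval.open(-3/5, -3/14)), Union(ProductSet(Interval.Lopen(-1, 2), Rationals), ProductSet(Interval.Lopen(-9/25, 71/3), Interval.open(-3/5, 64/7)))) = ProductSet(Interval.open(-3/16, 1/7), Union(Intersection(Interval.open(-3/5, -3/14), Rationals), Interval.open(-3/5, -3/14)))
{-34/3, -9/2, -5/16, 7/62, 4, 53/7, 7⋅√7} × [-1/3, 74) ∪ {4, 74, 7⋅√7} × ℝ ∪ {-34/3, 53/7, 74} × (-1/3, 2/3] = ({-34/3, 53/7, 74} × (-1/3, 2/3]) ∪ ({4, 74, 7⋅√7} × ℝ) ∪ ({-34/3, -9/2, -5/16, 7/62, 4, 53/7, 7⋅√7} × [-1/3, 74))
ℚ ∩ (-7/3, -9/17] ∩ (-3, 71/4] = ℚ ∩ (-7/3, -9/17]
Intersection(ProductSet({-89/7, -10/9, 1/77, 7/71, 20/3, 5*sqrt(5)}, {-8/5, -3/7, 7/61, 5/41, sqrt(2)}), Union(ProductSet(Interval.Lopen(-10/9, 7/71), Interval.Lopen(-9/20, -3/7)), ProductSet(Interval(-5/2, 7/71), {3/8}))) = ProductSet({1/77, 7/71}, {-3/7})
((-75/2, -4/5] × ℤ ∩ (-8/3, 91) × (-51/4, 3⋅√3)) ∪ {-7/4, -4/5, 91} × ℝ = ({-7/4, -4/5, 91} × ℝ) ∪ ((-8/3, -4/5] × {-12, -11, …, 5})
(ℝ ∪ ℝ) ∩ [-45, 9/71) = [-45, 9/71)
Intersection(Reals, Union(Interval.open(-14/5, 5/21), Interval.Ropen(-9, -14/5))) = Union(Interval.Ropen(-9, -14/5), Interval.open(-14/5, 5/21))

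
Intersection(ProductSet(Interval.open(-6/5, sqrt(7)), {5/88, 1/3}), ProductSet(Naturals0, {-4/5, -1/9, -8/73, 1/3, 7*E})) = ProductSet(Range(0, 3, 1), {1/3})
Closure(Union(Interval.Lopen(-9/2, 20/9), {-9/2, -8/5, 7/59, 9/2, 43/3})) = Union({9/2, 43/3}, Interval(-9/2, 20/9))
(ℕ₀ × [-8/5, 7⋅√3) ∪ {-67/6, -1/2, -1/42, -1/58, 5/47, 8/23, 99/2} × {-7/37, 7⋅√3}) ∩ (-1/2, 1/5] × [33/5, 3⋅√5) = {0} × [33/5, 3⋅√5)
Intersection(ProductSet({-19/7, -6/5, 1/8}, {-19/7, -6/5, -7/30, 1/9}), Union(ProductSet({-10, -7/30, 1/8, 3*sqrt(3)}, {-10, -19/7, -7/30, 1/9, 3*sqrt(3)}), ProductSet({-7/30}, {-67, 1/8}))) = ProductSet({1/8}, {-19/7, -7/30, 1/9})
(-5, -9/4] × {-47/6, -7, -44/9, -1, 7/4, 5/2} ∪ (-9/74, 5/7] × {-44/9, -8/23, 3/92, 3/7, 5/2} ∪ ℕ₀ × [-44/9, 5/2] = (ℕ₀ × [-44/9, 5/2]) ∪ ((-9/74, 5/7] × {-44/9, -8/23, 3/92, 3/7, 5/2}) ∪ ((-5, -9/4] × {-47/6, -7, -44/9, -1, 7/4, 5/2})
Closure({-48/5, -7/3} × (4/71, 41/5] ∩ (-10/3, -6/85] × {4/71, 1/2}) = {-7/3} × {1/2}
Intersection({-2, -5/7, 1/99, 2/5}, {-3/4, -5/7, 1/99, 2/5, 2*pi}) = {-5/7, 1/99, 2/5}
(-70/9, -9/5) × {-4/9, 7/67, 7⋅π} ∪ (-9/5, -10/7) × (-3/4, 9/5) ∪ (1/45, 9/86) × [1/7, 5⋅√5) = ((-9/5, -10/7) × (-3/4, 9/5)) ∪ ((-70/9, -9/5) × {-4/9, 7/67, 7⋅π}) ∪ ((1/45, 9/86) × [1/7, 5⋅√5))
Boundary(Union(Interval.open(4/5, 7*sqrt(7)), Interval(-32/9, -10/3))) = {-32/9, -10/3, 4/5, 7*sqrt(7)}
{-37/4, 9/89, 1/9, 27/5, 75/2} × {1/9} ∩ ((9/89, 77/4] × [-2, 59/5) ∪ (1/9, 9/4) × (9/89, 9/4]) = {1/9, 27/5} × {1/9}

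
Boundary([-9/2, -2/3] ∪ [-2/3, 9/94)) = {-9/2, 9/94}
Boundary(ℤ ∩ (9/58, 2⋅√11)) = {1, 2, …, 6}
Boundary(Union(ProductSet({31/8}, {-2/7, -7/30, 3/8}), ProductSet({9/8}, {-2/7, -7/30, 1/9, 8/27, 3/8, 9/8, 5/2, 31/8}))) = Union(ProductSet({9/8}, {-2/7, -7/30, 1/9, 8/27, 3/8, 9/8, 5/2, 31/8}), ProductSet({31/8}, {-2/7, -7/30, 3/8}))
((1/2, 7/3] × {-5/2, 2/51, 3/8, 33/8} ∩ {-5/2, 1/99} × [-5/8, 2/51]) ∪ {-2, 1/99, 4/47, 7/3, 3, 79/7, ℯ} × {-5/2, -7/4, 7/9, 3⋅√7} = {-2, 1/99, 4/47, 7/3, 3, 79/7, ℯ} × {-5/2, -7/4, 7/9, 3⋅√7}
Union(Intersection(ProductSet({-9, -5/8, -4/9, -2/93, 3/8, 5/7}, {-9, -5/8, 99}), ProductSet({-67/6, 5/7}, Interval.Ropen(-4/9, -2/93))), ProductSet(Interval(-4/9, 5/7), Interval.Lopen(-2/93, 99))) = ProductSet(Interval(-4/9, 5/7), Interval.Lopen(-2/93, 99))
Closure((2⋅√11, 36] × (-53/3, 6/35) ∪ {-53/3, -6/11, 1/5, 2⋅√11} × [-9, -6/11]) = ({36, 2⋅√11} × [-53/3, 6/35]) ∪ ([2⋅√11, 36] × {-53/3, 6/35}) ∪ ({-53/3, -6/11, 1/5, 2⋅√11} × [-9, -6/11]) ∪ ((2⋅√11, 36] × (-53/3, 6/35))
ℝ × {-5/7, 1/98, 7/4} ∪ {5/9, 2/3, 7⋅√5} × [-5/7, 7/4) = (ℝ × {-5/7, 1/98, 7/4}) ∪ ({5/9, 2/3, 7⋅√5} × [-5/7, 7/4))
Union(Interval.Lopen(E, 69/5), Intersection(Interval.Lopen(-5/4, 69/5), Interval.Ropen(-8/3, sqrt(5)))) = Union(Interval.open(-5/4, sqrt(5)), Interval.Lopen(E, 69/5))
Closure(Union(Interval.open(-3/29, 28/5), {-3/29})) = Interval(-3/29, 28/5)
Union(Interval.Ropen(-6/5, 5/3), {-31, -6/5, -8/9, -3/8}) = Union({-31}, Interval.Ropen(-6/5, 5/3))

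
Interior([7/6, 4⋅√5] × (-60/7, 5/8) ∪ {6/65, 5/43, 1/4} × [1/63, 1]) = (7/6, 4⋅√5) × (-60/7, 5/8)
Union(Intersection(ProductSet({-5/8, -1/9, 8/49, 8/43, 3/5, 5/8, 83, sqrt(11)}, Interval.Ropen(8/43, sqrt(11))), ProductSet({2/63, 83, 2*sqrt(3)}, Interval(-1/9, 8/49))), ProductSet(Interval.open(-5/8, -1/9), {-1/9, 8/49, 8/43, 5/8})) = ProductSet(Interval.open(-5/8, -1/9), {-1/9, 8/49, 8/43, 5/8})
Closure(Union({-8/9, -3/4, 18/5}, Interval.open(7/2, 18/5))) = Union({-8/9, -3/4}, Interval(7/2, 18/5))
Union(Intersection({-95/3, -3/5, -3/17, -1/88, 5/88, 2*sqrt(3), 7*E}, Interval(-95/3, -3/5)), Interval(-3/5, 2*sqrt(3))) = Union({-95/3}, Interval(-3/5, 2*sqrt(3)))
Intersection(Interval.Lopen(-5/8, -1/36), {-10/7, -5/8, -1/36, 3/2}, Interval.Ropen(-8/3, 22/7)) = {-1/36}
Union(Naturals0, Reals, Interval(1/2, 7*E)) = Interval(-oo, oo)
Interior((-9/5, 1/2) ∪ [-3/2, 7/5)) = (-9/5, 7/5)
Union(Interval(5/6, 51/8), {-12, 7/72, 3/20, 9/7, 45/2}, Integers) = Union({7/72, 3/20, 45/2}, Integers, Interval(5/6, 51/8))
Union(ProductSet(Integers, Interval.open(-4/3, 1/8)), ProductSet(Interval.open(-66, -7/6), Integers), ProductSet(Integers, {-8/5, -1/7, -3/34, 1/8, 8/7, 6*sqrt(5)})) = Union(ProductSet(Integers, Union({-8/5, 8/7, 6*sqrt(5)}, Interval.Lopen(-4/3, 1/8))), ProductSet(Interval.open(-66, -7/6), Integers))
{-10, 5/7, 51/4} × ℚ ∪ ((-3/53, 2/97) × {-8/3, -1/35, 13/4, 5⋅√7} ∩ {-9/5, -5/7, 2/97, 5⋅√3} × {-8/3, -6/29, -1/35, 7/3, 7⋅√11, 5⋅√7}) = {-10, 5/7, 51/4} × ℚ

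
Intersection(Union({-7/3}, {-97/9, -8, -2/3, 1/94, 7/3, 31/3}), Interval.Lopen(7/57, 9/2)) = {7/3}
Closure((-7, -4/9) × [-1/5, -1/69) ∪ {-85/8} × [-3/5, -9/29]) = ({-85/8} × [-3/5, -9/29]) ∪ ({-7, -4/9} × [-1/5, -1/69]) ∪ ([-7, -4/9] × {-1/5, -1/69}) ∪ ((-7, -4/9) × [-1/5, -1/69))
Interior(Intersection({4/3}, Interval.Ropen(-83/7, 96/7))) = EmptySet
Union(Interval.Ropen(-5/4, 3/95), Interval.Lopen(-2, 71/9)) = Interval.Lopen(-2, 71/9)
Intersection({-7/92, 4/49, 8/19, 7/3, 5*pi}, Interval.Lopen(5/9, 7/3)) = {7/3}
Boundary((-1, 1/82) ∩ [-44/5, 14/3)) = {-1, 1/82}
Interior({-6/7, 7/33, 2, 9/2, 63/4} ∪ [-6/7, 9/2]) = (-6/7, 9/2)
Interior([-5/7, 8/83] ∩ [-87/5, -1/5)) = (-5/7, -1/5)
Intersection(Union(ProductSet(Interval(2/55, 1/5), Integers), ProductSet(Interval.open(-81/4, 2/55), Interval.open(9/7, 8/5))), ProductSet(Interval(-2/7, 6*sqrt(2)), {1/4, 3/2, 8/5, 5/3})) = ProductSet(Interval.Ropen(-2/7, 2/55), {3/2})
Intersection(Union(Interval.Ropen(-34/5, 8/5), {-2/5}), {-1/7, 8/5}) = {-1/7}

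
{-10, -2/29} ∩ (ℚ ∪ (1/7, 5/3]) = {-10, -2/29}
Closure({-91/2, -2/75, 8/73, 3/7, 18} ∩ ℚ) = {-91/2, -2/75, 8/73, 3/7, 18}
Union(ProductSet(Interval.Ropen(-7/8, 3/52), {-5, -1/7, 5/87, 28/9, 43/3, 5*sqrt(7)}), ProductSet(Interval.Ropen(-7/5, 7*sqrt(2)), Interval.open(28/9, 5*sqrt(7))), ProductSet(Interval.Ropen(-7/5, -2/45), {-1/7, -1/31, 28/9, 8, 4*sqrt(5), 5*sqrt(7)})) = Union(ProductSet(Interval.Ropen(-7/5, -2/45), {-1/7, -1/31, 28/9, 8, 4*sqrt(5), 5*sqrt(7)}), ProductSet(Interval.Ropen(-7/5, 7*sqrt(2)), Interval.open(28/9, 5*sqrt(7))), ProductSet(Interval.Ropen(-7/8, 3/52), {-5, -1/7, 5/87, 28/9, 43/3, 5*sqrt(7)}))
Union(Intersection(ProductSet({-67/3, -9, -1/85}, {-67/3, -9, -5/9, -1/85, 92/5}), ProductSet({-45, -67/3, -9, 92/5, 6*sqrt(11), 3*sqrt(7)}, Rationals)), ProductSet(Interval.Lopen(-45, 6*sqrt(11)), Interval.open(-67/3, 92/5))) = Union(ProductSet({-67/3, -9}, {-67/3, -9, -5/9, -1/85, 92/5}), ProductSet(Interval.Lopen(-45, 6*sqrt(11)), Interval.open(-67/3, 92/5)))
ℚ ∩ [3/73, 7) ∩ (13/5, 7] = ℚ ∩ (13/5, 7)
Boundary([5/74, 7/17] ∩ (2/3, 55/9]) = ∅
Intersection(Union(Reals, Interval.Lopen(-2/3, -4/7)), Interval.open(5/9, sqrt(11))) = Interval.open(5/9, sqrt(11))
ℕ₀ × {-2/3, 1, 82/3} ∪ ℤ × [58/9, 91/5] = (ℕ₀ × {-2/3, 1, 82/3}) ∪ (ℤ × [58/9, 91/5])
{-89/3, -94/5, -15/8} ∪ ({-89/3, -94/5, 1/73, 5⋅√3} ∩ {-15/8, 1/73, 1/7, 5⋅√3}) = {-89/3, -94/5, -15/8, 1/73, 5⋅√3}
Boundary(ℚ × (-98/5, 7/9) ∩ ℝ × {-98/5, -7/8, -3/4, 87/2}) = ℝ × {-7/8, -3/4}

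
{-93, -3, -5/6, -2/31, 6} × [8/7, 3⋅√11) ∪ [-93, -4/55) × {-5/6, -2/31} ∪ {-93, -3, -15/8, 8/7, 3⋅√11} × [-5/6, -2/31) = ([-93, -4/55) × {-5/6, -2/31}) ∪ ({-93, -3, -15/8, 8/7, 3⋅√11} × [-5/6, -2/31)) ∪ ({-93, -3, -5/6, -2/31, 6} × [8/7, 3⋅√11))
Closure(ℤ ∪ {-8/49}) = ℤ ∪ {-8/49}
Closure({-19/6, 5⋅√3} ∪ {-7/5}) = {-19/6, -7/5, 5⋅√3}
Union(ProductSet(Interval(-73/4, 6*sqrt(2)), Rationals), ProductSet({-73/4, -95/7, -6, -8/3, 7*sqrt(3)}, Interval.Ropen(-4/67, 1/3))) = Union(ProductSet({-73/4, -95/7, -6, -8/3, 7*sqrt(3)}, Interval.Ropen(-4/67, 1/3)), ProductSet(Interval(-73/4, 6*sqrt(2)), Rationals))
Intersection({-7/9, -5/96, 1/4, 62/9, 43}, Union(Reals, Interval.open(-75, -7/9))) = {-7/9, -5/96, 1/4, 62/9, 43}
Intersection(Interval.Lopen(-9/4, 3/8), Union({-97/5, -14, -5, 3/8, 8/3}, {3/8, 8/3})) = {3/8}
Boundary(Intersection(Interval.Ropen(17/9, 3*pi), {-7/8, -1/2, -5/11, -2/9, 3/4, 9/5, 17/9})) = {17/9}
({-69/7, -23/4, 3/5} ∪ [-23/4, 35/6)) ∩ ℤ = {-5, -4, …, 5}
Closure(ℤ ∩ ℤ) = ℤ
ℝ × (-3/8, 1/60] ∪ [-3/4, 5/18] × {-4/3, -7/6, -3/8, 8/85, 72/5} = (ℝ × (-3/8, 1/60]) ∪ ([-3/4, 5/18] × {-4/3, -7/6, -3/8, 8/85, 72/5})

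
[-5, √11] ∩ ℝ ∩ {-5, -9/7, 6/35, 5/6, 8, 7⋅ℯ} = {-5, -9/7, 6/35, 5/6}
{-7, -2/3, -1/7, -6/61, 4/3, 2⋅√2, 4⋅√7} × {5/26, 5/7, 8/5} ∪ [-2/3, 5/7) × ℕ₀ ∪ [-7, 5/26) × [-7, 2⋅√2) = ([-2/3, 5/7) × ℕ₀) ∪ ([-7, 5/26) × [-7, 2⋅√2)) ∪ ({-7, -2/3, -1/7, -6/61, 4/3, 2⋅√2, 4⋅√7} × {5/26, 5/7, 8/5})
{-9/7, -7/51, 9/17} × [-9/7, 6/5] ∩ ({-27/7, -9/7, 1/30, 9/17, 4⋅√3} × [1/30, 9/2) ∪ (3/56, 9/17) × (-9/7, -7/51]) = {-9/7, 9/17} × [1/30, 6/5]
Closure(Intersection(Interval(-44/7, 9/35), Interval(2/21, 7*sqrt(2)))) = Interval(2/21, 9/35)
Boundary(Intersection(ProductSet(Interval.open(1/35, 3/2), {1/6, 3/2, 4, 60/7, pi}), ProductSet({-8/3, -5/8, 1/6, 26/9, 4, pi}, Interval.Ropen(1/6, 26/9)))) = ProductSet({1/6}, {1/6, 3/2})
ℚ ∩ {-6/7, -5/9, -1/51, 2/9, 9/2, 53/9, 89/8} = {-6/7, -5/9, -1/51, 2/9, 9/2, 53/9, 89/8}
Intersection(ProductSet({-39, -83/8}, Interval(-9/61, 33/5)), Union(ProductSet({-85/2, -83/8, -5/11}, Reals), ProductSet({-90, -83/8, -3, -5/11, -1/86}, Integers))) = ProductSet({-83/8}, Union(Interval(-9/61, 33/5), Range(0, 7, 1)))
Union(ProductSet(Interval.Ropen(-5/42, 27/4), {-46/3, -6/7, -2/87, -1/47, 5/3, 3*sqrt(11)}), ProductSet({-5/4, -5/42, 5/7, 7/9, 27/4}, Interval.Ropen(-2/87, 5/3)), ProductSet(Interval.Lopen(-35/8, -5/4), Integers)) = Union(ProductSet({-5/4, -5/42, 5/7, 7/9, 27/4}, Interval.Ropen(-2/87, 5/3)), ProductSet(Interval.Lopen(-35/8, -5/4), Integers), ProductSet(Interval.Ropen(-5/42, 27/4), {-46/3, -6/7, -2/87, -1/47, 5/3, 3*sqrt(11)}))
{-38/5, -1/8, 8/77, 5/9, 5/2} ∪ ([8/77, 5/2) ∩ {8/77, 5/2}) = {-38/5, -1/8, 8/77, 5/9, 5/2}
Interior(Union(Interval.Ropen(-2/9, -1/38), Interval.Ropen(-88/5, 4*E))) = Interval.open(-88/5, 4*E)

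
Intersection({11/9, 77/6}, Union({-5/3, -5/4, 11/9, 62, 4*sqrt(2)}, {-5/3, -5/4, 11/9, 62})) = {11/9}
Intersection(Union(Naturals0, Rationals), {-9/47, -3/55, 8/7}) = {-9/47, -3/55, 8/7}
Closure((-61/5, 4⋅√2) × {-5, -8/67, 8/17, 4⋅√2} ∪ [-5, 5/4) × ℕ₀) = ([-5, 5/4] × ℕ₀) ∪ ([-61/5, 4⋅√2] × {-5, -8/67, 8/17, 4⋅√2})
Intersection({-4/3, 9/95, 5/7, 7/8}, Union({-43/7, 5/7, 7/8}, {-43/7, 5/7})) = {5/7, 7/8}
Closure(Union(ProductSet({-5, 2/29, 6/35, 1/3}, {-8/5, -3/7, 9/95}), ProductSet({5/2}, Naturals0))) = Union(ProductSet({5/2}, Naturals0), ProductSet({-5, 2/29, 6/35, 1/3}, {-8/5, -3/7, 9/95}))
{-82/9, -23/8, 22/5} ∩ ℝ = {-82/9, -23/8, 22/5}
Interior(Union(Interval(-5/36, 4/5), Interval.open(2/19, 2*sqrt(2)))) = Interval.open(-5/36, 2*sqrt(2))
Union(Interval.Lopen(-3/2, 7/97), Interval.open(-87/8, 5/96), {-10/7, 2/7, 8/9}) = Union({2/7, 8/9}, Interval.Lopen(-87/8, 7/97))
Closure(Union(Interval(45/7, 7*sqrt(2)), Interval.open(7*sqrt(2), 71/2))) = Interval(45/7, 71/2)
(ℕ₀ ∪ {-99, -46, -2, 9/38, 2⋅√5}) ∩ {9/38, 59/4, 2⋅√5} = {9/38, 2⋅√5}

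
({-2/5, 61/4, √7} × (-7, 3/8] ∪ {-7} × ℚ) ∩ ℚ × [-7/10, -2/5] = ({-2/5, 61/4} × [-7/10, -2/5]) ∪ ({-7} × (ℚ ∩ [-7/10, -2/5]))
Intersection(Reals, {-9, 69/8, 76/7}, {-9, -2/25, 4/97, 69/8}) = {-9, 69/8}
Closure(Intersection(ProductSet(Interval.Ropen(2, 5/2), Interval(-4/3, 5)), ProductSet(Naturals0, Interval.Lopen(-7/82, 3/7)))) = ProductSet(Range(2, 3, 1), Interval(-7/82, 3/7))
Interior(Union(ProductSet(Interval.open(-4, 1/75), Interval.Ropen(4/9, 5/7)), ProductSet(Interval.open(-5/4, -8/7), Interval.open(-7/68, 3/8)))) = Union(ProductSet(Interval.open(-4, 1/75), Interval.open(4/9, 5/7)), ProductSet(Interval.open(-5/4, -8/7), Interval.open(-7/68, 3/8)))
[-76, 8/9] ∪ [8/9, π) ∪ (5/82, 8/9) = [-76, π)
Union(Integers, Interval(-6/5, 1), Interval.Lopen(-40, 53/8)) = Union(Integers, Interval(-40, 53/8))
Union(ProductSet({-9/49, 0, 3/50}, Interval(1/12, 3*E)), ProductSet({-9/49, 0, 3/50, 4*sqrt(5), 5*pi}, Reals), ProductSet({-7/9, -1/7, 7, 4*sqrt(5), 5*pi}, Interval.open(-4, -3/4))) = Union(ProductSet({-7/9, -1/7, 7, 4*sqrt(5), 5*pi}, Interval.open(-4, -3/4)), ProductSet({-9/49, 0, 3/50, 4*sqrt(5), 5*pi}, Reals))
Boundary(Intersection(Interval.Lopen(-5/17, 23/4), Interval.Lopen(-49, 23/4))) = {-5/17, 23/4}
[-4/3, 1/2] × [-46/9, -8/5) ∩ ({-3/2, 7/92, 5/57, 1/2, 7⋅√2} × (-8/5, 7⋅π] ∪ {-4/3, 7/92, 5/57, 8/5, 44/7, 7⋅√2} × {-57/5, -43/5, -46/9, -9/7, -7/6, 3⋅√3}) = {-4/3, 7/92, 5/57} × {-46/9}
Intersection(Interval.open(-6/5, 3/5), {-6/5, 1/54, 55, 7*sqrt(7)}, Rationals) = {1/54}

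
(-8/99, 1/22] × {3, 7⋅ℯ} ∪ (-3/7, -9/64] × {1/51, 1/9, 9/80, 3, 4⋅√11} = ((-8/99, 1/22] × {3, 7⋅ℯ}) ∪ ((-3/7, -9/64] × {1/51, 1/9, 9/80, 3, 4⋅√11})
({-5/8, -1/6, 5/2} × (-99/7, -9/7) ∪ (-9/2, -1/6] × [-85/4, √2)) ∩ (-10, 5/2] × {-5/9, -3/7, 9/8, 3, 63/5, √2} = (-9/2, -1/6] × {-5/9, -3/7, 9/8}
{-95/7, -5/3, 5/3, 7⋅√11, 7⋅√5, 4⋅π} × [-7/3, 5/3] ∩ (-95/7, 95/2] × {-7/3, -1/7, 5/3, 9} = {-5/3, 5/3, 7⋅√11, 7⋅√5, 4⋅π} × {-7/3, -1/7, 5/3}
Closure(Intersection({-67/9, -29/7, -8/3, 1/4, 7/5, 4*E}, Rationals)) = {-67/9, -29/7, -8/3, 1/4, 7/5}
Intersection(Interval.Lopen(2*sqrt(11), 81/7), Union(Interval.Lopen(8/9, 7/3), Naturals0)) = Range(7, 12, 1)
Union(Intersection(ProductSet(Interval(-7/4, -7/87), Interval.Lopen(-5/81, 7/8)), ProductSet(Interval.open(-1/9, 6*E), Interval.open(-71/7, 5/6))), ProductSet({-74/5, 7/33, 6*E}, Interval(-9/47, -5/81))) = Union(ProductSet({-74/5, 7/33, 6*E}, Interval(-9/47, -5/81)), ProductSet(Interval.Lopen(-1/9, -7/87), Interval.open(-5/81, 5/6)))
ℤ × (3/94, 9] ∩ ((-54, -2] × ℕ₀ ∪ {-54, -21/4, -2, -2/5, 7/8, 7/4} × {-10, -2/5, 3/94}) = {-53, -52, …, -2} × {1, 2, …, 9}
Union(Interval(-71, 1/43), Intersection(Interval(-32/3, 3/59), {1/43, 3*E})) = Interval(-71, 1/43)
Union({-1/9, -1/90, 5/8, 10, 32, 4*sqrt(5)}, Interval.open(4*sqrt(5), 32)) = Union({-1/9, -1/90, 5/8}, Interval(4*sqrt(5), 32))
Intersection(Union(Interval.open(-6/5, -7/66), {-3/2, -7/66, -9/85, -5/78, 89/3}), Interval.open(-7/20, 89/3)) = Union({-9/85, -5/78}, Interval.Lopen(-7/20, -7/66))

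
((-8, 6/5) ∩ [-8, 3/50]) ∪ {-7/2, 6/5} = (-8, 3/50] ∪ {6/5}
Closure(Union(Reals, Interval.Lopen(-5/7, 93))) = Interval(-oo, oo)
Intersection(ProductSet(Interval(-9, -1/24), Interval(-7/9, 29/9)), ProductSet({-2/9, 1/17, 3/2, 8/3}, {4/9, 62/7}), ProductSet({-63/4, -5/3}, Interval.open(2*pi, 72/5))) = EmptySet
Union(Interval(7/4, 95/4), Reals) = Interval(-oo, oo)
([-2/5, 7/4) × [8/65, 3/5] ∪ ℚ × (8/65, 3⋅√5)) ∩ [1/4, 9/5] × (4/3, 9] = (ℚ ∩ [1/4, 9/5]) × (4/3, 3⋅√5)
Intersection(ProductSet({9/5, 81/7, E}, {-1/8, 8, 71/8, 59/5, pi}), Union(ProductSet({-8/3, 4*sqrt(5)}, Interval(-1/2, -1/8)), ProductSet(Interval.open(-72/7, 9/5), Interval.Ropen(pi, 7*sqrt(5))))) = EmptySet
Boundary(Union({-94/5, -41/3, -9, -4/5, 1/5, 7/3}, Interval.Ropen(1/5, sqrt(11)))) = {-94/5, -41/3, -9, -4/5, 1/5, sqrt(11)}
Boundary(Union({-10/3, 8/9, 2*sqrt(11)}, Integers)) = Union({-10/3, 8/9, 2*sqrt(11)}, Integers)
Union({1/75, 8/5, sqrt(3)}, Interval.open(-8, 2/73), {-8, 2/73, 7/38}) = Union({7/38, 8/5, sqrt(3)}, Interval(-8, 2/73))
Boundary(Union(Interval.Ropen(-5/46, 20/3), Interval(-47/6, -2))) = {-47/6, -2, -5/46, 20/3}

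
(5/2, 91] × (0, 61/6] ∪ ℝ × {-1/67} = (ℝ × {-1/67}) ∪ ((5/2, 91] × (0, 61/6])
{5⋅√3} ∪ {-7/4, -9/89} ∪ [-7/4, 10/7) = [-7/4, 10/7) ∪ {5⋅√3}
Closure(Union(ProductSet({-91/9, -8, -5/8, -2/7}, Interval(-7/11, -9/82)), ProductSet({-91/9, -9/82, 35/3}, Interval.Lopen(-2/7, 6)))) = Union(ProductSet({-91/9, -9/82, 35/3}, Interval(-2/7, 6)), ProductSet({-91/9, -8, -5/8, -2/7}, Interval(-7/11, -9/82)))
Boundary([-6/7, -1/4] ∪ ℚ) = (-∞, -6/7] ∪ [-1/4, ∞)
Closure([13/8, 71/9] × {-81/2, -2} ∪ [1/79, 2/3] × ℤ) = ([1/79, 2/3] × ℤ) ∪ ([13/8, 71/9] × {-81/2, -2})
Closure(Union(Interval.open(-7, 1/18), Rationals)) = Union(Interval(-oo, oo), Rationals)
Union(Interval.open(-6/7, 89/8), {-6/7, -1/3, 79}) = Union({79}, Interval.Ropen(-6/7, 89/8))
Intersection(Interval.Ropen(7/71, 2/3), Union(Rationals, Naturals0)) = Intersection(Interval.Ropen(7/71, 2/3), Rationals)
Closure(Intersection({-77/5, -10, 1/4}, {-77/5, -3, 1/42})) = {-77/5}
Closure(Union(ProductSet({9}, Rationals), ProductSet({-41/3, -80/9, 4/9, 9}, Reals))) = ProductSet({-41/3, -80/9, 4/9, 9}, Reals)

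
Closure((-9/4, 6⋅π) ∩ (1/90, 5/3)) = [1/90, 5/3]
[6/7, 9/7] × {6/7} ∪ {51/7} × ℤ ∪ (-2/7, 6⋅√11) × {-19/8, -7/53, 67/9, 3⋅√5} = ({51/7} × ℤ) ∪ ([6/7, 9/7] × {6/7}) ∪ ((-2/7, 6⋅√11) × {-19/8, -7/53, 67/9, 3⋅√5})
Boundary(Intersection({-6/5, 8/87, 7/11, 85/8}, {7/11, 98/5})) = {7/11}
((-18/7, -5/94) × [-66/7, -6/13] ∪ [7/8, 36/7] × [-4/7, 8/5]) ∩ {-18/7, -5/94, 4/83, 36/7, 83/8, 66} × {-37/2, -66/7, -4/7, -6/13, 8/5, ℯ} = {36/7} × {-4/7, -6/13, 8/5}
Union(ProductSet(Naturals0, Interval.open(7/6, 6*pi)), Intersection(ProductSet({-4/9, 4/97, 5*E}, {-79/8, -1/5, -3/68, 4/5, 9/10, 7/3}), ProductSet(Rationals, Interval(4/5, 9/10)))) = Union(ProductSet({-4/9, 4/97}, {4/5, 9/10}), ProductSet(Naturals0, Interval.open(7/6, 6*pi)))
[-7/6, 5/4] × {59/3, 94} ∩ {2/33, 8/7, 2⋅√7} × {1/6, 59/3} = {2/33, 8/7} × {59/3}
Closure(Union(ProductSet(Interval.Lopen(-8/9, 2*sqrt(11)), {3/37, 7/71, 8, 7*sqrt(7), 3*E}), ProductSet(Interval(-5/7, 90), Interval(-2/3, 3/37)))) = Union(ProductSet(Interval(-8/9, 2*sqrt(11)), {3/37, 7/71, 8, 7*sqrt(7), 3*E}), ProductSet(Interval(-5/7, 90), Interval(-2/3, 3/37)))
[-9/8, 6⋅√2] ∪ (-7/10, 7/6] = [-9/8, 6⋅√2]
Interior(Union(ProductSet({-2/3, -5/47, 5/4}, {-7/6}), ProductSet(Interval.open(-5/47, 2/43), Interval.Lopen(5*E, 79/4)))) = ProductSet(Interval.open(-5/47, 2/43), Interval.open(5*E, 79/4))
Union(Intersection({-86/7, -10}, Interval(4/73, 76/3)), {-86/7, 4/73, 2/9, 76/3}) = {-86/7, 4/73, 2/9, 76/3}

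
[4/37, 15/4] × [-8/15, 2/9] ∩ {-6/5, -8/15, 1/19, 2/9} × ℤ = {2/9} × {0}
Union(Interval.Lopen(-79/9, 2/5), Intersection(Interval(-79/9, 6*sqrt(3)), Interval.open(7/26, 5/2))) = Interval.open(-79/9, 5/2)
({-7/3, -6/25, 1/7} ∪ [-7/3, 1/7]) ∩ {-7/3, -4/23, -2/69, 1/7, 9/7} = {-7/3, -4/23, -2/69, 1/7}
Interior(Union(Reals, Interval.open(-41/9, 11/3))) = Interval(-oo, oo)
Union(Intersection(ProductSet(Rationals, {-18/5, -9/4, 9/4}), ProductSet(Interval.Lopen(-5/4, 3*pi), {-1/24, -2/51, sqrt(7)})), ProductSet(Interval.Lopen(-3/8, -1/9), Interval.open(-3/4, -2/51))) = ProductSet(Interval.Lopen(-3/8, -1/9), Interval.open(-3/4, -2/51))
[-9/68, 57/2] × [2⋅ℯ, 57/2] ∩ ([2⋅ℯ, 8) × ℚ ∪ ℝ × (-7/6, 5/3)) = [2⋅ℯ, 8) × (ℚ ∩ [2⋅ℯ, 57/2])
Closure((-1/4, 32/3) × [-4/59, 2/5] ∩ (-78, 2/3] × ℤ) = [-1/4, 2/3] × {0}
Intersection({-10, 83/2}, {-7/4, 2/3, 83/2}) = {83/2}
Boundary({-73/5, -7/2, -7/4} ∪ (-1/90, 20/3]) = {-73/5, -7/2, -7/4, -1/90, 20/3}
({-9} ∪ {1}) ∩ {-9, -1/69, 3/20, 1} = {-9, 1}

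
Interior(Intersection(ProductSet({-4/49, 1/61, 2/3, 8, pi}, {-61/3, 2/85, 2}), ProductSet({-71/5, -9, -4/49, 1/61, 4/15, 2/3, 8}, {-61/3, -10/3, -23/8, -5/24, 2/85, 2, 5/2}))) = EmptySet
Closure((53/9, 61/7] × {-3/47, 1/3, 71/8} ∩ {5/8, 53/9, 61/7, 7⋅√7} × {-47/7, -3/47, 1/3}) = {61/7} × {-3/47, 1/3}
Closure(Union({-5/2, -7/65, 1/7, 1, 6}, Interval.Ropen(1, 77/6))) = Union({-5/2, -7/65, 1/7}, Interval(1, 77/6))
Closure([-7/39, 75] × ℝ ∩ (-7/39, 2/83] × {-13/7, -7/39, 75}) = [-7/39, 2/83] × {-13/7, -7/39, 75}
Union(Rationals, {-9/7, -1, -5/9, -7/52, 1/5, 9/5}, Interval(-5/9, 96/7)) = Union(Interval(-5/9, 96/7), Rationals)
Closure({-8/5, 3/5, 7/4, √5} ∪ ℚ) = ℝ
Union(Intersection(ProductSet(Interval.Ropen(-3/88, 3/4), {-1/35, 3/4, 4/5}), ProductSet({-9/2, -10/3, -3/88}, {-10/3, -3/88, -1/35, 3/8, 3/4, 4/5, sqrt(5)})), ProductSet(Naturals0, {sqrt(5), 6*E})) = Union(ProductSet({-3/88}, {-1/35, 3/4, 4/5}), ProductSet(Naturals0, {sqrt(5), 6*E}))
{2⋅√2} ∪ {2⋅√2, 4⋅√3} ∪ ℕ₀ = ℕ₀ ∪ {2⋅√2, 4⋅√3}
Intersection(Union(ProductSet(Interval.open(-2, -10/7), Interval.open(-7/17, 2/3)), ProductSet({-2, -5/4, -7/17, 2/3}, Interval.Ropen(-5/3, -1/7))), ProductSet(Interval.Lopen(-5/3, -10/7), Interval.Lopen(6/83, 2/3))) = ProductSet(Interval.open(-5/3, -10/7), Interval.open(6/83, 2/3))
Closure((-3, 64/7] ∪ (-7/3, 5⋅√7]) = [-3, 5⋅√7]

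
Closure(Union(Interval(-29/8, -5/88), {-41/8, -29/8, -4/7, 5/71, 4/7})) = Union({-41/8, 5/71, 4/7}, Interval(-29/8, -5/88))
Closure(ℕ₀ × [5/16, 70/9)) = ℕ₀ × [5/16, 70/9]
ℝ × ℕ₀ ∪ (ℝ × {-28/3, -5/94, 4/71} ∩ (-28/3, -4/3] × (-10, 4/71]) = (ℝ × ℕ₀) ∪ ((-28/3, -4/3] × {-28/3, -5/94, 4/71})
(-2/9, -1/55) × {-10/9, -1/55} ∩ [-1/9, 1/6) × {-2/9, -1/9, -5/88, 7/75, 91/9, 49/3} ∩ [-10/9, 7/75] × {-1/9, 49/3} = ∅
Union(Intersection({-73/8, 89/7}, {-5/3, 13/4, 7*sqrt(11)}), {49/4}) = {49/4}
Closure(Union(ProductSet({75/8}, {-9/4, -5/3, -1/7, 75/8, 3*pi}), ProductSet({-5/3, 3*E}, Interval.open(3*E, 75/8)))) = Union(ProductSet({75/8}, {-9/4, -5/3, -1/7, 75/8, 3*pi}), ProductSet({-5/3, 3*E}, Interval(3*E, 75/8)))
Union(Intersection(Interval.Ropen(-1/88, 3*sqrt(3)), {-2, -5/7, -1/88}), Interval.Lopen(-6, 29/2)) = Interval.Lopen(-6, 29/2)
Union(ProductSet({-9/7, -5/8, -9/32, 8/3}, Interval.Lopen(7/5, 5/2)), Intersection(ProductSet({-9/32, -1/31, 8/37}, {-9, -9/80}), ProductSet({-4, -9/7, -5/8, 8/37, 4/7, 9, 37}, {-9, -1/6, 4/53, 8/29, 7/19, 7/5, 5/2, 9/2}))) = Union(ProductSet({8/37}, {-9}), ProductSet({-9/7, -5/8, -9/32, 8/3}, Interval.Lopen(7/5, 5/2)))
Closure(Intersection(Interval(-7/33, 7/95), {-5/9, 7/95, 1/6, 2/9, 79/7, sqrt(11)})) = {7/95}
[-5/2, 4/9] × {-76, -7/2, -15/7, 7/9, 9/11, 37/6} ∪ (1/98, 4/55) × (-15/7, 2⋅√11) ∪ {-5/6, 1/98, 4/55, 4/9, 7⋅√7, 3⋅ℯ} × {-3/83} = ([-5/2, 4/9] × {-76, -7/2, -15/7, 7/9, 9/11, 37/6}) ∪ ((1/98, 4/55) × (-15/7, 2⋅√11)) ∪ ({-5/6, 1/98, 4/55, 4/9, 7⋅√7, 3⋅ℯ} × {-3/83})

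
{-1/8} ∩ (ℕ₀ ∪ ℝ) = {-1/8}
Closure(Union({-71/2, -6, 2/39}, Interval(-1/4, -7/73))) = Union({-71/2, -6, 2/39}, Interval(-1/4, -7/73))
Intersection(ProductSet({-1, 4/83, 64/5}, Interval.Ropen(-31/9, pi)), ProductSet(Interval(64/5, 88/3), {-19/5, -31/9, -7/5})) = ProductSet({64/5}, {-31/9, -7/5})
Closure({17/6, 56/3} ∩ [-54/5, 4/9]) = ∅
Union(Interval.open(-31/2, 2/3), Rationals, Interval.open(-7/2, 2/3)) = Union(Interval(-31/2, 2/3), Rationals)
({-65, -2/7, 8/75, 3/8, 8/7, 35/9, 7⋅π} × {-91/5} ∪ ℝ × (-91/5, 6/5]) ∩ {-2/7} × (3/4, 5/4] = {-2/7} × (3/4, 6/5]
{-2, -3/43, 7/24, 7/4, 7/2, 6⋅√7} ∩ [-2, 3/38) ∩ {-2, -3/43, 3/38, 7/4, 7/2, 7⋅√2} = {-2, -3/43}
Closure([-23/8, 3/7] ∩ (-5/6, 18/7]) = [-5/6, 3/7]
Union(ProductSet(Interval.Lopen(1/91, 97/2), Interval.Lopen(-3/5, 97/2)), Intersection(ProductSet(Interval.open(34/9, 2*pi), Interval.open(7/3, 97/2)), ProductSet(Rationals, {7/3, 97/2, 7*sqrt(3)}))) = ProductSet(Interval.Lopen(1/91, 97/2), Interval.Lopen(-3/5, 97/2))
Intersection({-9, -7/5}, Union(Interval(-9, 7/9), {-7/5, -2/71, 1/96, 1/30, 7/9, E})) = {-9, -7/5}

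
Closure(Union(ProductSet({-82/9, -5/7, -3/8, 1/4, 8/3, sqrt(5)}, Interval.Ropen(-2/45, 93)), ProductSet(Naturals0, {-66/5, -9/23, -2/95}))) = Union(ProductSet({-82/9, -5/7, -3/8, 1/4, 8/3, sqrt(5)}, Interval(-2/45, 93)), ProductSet(Naturals0, {-66/5, -9/23, -2/95}))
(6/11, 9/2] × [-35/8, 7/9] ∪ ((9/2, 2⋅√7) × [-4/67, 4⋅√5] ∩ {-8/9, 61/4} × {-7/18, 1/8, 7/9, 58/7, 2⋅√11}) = (6/11, 9/2] × [-35/8, 7/9]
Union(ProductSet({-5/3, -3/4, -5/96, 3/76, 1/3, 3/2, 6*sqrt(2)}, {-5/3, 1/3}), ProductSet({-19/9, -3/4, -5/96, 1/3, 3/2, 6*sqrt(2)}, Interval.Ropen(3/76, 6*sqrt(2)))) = Union(ProductSet({-19/9, -3/4, -5/96, 1/3, 3/2, 6*sqrt(2)}, Interval.Ropen(3/76, 6*sqrt(2))), ProductSet({-5/3, -3/4, -5/96, 3/76, 1/3, 3/2, 6*sqrt(2)}, {-5/3, 1/3}))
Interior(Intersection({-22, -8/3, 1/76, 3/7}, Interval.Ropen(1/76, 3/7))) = EmptySet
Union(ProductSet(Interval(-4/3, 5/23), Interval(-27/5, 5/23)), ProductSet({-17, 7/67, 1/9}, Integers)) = Union(ProductSet({-17, 7/67, 1/9}, Integers), ProductSet(Interval(-4/3, 5/23), Interval(-27/5, 5/23)))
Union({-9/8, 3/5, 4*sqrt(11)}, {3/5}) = {-9/8, 3/5, 4*sqrt(11)}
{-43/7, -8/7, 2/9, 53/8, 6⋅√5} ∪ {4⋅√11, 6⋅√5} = {-43/7, -8/7, 2/9, 53/8, 4⋅√11, 6⋅√5}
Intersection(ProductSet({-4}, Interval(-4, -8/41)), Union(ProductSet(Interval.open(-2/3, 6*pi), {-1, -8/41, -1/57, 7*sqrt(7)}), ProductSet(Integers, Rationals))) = ProductSet({-4}, Intersection(Interval(-4, -8/41), Rationals))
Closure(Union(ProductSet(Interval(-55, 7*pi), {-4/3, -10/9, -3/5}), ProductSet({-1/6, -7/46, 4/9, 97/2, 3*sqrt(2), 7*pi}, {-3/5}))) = Union(ProductSet({-1/6, -7/46, 4/9, 97/2, 3*sqrt(2), 7*pi}, {-3/5}), ProductSet(Interval(-55, 7*pi), {-4/3, -10/9, -3/5}))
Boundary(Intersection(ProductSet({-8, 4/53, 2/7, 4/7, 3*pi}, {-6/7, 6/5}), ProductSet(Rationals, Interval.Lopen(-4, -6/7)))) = ProductSet({-8, 4/53, 2/7, 4/7}, {-6/7})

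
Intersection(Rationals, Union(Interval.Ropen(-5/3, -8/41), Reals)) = Intersection(Interval(-oo, oo), Rationals)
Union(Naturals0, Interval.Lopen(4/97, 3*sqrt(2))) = Union(Interval.Lopen(4/97, 3*sqrt(2)), Naturals0)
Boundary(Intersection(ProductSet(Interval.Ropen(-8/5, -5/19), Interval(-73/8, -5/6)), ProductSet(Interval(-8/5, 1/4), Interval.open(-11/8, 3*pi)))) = Union(ProductSet({-8/5, -5/19}, Interval(-11/8, -5/6)), ProductSet(Interval(-8/5, -5/19), {-11/8, -5/6}))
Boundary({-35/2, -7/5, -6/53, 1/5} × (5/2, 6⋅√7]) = {-35/2, -7/5, -6/53, 1/5} × [5/2, 6⋅√7]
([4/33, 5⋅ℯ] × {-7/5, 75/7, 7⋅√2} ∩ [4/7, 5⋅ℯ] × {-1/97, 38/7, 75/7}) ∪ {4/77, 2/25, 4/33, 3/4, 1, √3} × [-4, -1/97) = ([4/7, 5⋅ℯ] × {75/7}) ∪ ({4/77, 2/25, 4/33, 3/4, 1, √3} × [-4, -1/97))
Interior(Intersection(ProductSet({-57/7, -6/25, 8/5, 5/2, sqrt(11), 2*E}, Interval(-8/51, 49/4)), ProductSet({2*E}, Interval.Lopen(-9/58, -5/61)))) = EmptySet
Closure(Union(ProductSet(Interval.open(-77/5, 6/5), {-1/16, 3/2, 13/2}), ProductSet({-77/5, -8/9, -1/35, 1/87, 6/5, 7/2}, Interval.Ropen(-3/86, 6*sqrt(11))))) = Union(ProductSet({-77/5, -8/9, -1/35, 1/87, 6/5, 7/2}, Interval(-3/86, 6*sqrt(11))), ProductSet(Interval(-77/5, 6/5), {-1/16, 3/2, 13/2}))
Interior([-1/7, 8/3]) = (-1/7, 8/3)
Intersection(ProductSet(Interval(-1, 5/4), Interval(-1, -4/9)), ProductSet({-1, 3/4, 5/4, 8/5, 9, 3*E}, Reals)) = ProductSet({-1, 3/4, 5/4}, Interval(-1, -4/9))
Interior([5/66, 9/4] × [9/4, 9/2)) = (5/66, 9/4) × (9/4, 9/2)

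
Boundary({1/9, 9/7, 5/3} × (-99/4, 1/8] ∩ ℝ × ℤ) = {1/9, 9/7, 5/3} × {-24, -23, …, 0}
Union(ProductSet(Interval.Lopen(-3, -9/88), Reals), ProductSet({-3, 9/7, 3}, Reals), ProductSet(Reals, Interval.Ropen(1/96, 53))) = Union(ProductSet(Reals, Interval.Ropen(1/96, 53)), ProductSet(Union({9/7, 3}, Interval(-3, -9/88)), Reals))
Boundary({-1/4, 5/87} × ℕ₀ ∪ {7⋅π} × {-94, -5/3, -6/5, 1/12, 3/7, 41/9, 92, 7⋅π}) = ({-1/4, 5/87} × ℕ₀) ∪ ({7⋅π} × {-94, -5/3, -6/5, 1/12, 3/7, 41/9, 92, 7⋅π})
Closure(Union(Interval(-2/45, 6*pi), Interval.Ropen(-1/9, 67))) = Interval(-1/9, 67)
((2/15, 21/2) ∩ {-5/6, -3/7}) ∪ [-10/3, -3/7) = [-10/3, -3/7)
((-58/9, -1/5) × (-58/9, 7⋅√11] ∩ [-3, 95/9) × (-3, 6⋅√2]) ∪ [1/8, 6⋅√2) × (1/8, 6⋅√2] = ([-3, -1/5) × (-3, 6⋅√2]) ∪ ([1/8, 6⋅√2) × (1/8, 6⋅√2])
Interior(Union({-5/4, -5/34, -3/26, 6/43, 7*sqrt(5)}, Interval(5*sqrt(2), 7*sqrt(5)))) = Interval.open(5*sqrt(2), 7*sqrt(5))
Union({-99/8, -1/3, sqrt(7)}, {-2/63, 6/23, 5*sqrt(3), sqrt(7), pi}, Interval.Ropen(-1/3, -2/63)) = Union({-99/8, 6/23, 5*sqrt(3), sqrt(7), pi}, Interval(-1/3, -2/63))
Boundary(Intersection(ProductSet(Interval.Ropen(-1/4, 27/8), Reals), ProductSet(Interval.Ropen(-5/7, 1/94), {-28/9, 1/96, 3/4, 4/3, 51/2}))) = ProductSet(Interval(-1/4, 1/94), {-28/9, 1/96, 3/4, 4/3, 51/2})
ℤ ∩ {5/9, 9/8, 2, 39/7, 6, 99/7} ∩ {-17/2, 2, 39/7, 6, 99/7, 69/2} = {2, 6}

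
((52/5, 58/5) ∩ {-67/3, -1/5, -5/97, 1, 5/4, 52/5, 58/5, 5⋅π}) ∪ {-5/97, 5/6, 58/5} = {-5/97, 5/6, 58/5}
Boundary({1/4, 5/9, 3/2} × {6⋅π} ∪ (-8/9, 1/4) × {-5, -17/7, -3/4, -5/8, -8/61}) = ({1/4, 5/9, 3/2} × {6⋅π}) ∪ ([-8/9, 1/4] × {-5, -17/7, -3/4, -5/8, -8/61})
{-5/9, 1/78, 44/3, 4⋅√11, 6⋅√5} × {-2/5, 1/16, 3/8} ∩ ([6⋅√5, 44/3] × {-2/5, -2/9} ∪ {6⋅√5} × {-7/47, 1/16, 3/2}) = ({6⋅√5} × {1/16}) ∪ ({44/3, 6⋅√5} × {-2/5})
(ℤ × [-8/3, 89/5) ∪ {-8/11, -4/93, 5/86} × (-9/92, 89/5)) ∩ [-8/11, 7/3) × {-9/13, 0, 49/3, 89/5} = ({-8/11, -4/93, 5/86} × {0, 49/3}) ∪ ({0, 1, 2} × {-9/13, 0, 49/3})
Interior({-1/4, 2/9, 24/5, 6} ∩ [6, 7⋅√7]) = ∅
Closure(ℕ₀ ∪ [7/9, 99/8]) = ℕ₀ ∪ [7/9, 99/8] ∪ (ℕ₀ \ (7/9, 99/8))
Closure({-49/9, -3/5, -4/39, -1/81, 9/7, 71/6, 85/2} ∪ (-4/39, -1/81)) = {-49/9, -3/5, 9/7, 71/6, 85/2} ∪ [-4/39, -1/81]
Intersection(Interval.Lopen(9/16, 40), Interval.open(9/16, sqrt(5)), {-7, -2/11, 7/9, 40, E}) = {7/9}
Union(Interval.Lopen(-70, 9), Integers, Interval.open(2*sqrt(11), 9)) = Union(Integers, Interval(-70, 9))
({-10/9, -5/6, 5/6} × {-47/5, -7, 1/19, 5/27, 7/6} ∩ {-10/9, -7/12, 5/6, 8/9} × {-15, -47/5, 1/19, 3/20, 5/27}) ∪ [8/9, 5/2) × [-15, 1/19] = ({-10/9, 5/6} × {-47/5, 1/19, 5/27}) ∪ ([8/9, 5/2) × [-15, 1/19])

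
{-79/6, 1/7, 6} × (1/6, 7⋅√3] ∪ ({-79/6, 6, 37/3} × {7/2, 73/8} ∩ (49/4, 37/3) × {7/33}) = {-79/6, 1/7, 6} × (1/6, 7⋅√3]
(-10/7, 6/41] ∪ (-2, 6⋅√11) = (-2, 6⋅√11)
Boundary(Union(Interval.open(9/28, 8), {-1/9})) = {-1/9, 9/28, 8}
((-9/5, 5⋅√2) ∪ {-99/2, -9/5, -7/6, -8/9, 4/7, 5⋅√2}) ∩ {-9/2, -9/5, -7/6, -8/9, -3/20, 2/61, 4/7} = {-9/5, -7/6, -8/9, -3/20, 2/61, 4/7}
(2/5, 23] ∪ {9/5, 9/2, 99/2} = (2/5, 23] ∪ {99/2}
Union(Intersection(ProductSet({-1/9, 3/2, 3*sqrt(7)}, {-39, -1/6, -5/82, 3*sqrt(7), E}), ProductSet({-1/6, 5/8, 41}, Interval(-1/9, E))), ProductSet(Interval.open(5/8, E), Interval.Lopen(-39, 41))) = ProductSet(Interval.open(5/8, E), Interval.Lopen(-39, 41))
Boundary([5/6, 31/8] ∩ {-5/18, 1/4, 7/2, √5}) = {7/2, √5}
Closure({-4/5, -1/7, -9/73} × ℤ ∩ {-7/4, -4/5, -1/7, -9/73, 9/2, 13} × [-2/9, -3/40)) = ∅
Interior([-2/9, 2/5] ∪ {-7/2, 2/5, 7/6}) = (-2/9, 2/5)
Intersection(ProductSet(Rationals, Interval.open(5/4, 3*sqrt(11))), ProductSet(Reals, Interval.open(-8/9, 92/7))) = ProductSet(Rationals, Interval.open(5/4, 3*sqrt(11)))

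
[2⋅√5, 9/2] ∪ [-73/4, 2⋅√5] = [-73/4, 9/2]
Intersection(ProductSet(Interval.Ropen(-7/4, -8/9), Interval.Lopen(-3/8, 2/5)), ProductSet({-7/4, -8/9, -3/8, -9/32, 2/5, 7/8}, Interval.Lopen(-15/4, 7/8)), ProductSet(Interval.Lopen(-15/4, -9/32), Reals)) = ProductSet({-7/4}, Interval.Lopen(-3/8, 2/5))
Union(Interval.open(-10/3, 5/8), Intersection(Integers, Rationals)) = Union(Integers, Interval.open(-10/3, 5/8))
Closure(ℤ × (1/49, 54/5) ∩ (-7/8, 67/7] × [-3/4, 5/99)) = {0, 1, …, 9} × [1/49, 5/99]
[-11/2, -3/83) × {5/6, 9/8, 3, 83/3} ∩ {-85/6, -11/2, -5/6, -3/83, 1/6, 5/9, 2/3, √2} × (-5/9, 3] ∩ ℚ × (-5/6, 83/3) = {-11/2, -5/6} × {5/6, 9/8, 3}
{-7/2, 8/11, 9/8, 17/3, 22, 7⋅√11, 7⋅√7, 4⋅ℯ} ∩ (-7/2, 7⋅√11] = {8/11, 9/8, 17/3, 22, 7⋅√11, 7⋅√7, 4⋅ℯ}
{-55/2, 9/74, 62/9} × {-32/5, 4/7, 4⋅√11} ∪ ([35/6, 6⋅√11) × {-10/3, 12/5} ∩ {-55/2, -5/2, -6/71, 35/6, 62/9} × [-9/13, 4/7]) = {-55/2, 9/74, 62/9} × {-32/5, 4/7, 4⋅√11}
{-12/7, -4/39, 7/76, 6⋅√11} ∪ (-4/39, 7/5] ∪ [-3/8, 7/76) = {-12/7, 6⋅√11} ∪ [-3/8, 7/5]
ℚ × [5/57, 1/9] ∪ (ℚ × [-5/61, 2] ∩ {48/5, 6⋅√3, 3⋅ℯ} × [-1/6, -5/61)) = ℚ × [5/57, 1/9]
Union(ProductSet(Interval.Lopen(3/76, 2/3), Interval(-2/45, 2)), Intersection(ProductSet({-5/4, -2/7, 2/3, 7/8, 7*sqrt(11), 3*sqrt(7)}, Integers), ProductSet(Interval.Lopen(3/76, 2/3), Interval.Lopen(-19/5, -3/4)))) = Union(ProductSet({2/3}, Range(-3, 0, 1)), ProductSet(Interval.Lopen(3/76, 2/3), Interval(-2/45, 2)))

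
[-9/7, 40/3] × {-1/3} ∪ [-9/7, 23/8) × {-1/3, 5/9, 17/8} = ([-9/7, 40/3] × {-1/3}) ∪ ([-9/7, 23/8) × {-1/3, 5/9, 17/8})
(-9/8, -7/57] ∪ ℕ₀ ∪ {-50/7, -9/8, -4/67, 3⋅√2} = {-50/7, -4/67, 3⋅√2} ∪ [-9/8, -7/57] ∪ ℕ₀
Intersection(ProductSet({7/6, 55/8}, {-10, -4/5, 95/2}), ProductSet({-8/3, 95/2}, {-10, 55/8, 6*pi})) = EmptySet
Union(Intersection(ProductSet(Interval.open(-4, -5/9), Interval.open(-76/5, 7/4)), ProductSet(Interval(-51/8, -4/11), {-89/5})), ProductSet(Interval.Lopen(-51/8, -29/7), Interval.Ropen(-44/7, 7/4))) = ProductSet(Interval.Lopen(-51/8, -29/7), Interval.Ropen(-44/7, 7/4))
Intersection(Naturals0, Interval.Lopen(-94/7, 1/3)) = Range(0, 1, 1)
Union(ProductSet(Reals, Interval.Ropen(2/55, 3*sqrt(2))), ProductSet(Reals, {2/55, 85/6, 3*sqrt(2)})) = ProductSet(Reals, Union({85/6}, Interval(2/55, 3*sqrt(2))))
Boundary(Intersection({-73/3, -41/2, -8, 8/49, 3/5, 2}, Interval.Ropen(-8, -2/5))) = {-8}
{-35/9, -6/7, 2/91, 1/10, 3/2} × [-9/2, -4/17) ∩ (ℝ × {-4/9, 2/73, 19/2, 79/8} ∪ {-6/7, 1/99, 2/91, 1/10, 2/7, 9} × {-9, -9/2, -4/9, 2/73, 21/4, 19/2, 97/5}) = ({-6/7, 2/91, 1/10} × {-9/2, -4/9}) ∪ ({-35/9, -6/7, 2/91, 1/10, 3/2} × {-4/9})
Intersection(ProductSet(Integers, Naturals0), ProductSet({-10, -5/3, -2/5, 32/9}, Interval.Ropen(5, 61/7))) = ProductSet({-10}, Range(5, 9, 1))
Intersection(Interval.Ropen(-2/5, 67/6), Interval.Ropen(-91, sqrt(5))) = Interval.Ropen(-2/5, sqrt(5))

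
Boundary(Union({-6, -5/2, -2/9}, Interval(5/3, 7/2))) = {-6, -5/2, -2/9, 5/3, 7/2}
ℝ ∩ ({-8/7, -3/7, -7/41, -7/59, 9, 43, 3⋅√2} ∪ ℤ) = ℤ ∪ {-8/7, -3/7, -7/41, -7/59, 3⋅√2}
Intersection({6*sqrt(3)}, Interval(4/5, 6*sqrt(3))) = {6*sqrt(3)}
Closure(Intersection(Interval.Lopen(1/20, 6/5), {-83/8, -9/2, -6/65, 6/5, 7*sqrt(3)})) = {6/5}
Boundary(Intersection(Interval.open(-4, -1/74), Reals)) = {-4, -1/74}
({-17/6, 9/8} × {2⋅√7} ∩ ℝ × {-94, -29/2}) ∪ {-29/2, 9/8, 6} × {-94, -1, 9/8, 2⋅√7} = {-29/2, 9/8, 6} × {-94, -1, 9/8, 2⋅√7}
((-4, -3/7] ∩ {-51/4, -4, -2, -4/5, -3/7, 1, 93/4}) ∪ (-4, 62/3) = (-4, 62/3)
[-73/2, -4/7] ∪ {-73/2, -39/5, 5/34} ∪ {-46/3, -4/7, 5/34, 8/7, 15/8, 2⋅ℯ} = [-73/2, -4/7] ∪ {5/34, 8/7, 15/8, 2⋅ℯ}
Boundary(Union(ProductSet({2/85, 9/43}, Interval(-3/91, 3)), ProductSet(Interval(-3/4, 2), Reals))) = ProductSet({-3/4, 2}, Reals)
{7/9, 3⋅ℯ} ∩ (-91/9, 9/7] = {7/9}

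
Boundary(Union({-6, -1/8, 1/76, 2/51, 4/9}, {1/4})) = {-6, -1/8, 1/76, 2/51, 1/4, 4/9}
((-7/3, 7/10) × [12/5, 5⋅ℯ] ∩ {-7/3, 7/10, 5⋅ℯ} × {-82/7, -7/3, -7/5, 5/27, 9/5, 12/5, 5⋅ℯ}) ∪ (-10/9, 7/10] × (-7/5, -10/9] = (-10/9, 7/10] × (-7/5, -10/9]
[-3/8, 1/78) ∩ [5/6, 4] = ∅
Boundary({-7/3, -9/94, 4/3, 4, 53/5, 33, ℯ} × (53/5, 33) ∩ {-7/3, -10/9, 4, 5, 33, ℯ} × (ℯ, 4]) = ∅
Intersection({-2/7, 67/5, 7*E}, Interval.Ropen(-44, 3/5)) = {-2/7}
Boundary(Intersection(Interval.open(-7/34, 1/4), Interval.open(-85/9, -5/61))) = {-7/34, -5/61}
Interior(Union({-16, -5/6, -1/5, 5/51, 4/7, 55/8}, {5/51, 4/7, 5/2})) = EmptySet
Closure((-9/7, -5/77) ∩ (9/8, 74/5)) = ∅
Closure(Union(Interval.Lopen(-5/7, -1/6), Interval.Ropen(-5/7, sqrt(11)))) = Interval(-5/7, sqrt(11))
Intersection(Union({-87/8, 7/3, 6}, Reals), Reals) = Reals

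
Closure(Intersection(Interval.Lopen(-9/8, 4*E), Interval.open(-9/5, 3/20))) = Interval(-9/8, 3/20)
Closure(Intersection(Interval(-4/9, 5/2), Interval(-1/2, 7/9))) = Interval(-4/9, 7/9)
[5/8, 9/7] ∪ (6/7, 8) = [5/8, 8)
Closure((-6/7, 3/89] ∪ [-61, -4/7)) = [-61, 3/89]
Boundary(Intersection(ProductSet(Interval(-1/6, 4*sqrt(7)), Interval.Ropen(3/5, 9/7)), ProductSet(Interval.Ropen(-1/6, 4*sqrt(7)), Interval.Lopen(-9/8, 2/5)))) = EmptySet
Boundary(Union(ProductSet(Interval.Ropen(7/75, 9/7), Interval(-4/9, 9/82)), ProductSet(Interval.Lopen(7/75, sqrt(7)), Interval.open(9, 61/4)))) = Union(ProductSet({7/75, 9/7}, Interval(-4/9, 9/82)), ProductSet({7/75, sqrt(7)}, Interval(9, 61/4)), ProductSet(Interval(7/75, 9/7), {-4/9, 9/82}), ProductSet(Interval(7/75, sqrt(7)), {9, 61/4}))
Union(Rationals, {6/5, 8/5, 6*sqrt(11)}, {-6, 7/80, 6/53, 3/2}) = Union({6*sqrt(11)}, Rationals)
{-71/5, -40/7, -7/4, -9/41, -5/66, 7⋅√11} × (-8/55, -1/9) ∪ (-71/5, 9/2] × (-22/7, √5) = ((-71/5, 9/2] × (-22/7, √5)) ∪ ({-71/5, -40/7, -7/4, -9/41, -5/66, 7⋅√11} × (-8/55, -1/9))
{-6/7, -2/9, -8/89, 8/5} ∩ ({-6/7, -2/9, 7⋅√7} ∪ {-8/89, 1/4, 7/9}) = {-6/7, -2/9, -8/89}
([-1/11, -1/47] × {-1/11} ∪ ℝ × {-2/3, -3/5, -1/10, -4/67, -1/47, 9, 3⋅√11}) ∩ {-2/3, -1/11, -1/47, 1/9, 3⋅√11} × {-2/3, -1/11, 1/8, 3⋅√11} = ({-1/11, -1/47} × {-1/11}) ∪ ({-2/3, -1/11, -1/47, 1/9, 3⋅√11} × {-2/3, 3⋅√11})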